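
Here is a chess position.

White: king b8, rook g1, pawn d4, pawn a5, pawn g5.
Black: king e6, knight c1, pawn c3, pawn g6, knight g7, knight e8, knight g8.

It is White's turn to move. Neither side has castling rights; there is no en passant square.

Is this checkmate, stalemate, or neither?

White to move; white king on b8.
In check: no.
Legal moves for White: Kc8, Ka8, Kb7, Ka7, Rg4, Rg3, Rg2, Rh1, Rf1, Re1+, Rd1, Rxc1, a6, d5+.
White has 14 legal moves and is not in check → neither.

neither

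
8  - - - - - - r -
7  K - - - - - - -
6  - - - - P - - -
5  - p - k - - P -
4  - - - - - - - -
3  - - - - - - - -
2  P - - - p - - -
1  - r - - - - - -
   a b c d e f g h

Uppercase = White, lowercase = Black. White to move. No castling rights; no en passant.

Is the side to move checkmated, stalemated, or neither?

White to move; white king on a7.
In check: no.
Legal moves for White: Kb7, Kb6, Ka6, e7, g6, a3, a4.
White has 7 legal moves and is not in check → neither.

neither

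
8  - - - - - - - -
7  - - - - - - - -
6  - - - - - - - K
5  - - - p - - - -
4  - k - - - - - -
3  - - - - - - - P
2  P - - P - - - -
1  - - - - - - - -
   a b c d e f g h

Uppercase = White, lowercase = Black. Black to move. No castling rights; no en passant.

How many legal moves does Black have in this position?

7

Black to move; king on b4.
In check: no.
Legal moves: Kc5, Kb5, Ka5, Kc4, Ka4, Ka3, d4.
Count: 7.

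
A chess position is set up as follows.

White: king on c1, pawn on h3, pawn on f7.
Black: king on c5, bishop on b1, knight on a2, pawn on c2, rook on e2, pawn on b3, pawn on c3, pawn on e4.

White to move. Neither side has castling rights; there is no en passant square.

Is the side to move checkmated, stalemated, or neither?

checkmate

White to move; white king on c1.
In check: yes, from the black knight on a2.
King squares — b1: attacked by Pc2; d1: attacked by Pc2; b2: attacked by Pc3; c2: attacked by Bb1; d2: attacked by Re2.
Legal moves for White: none.
In check with no legal moves → checkmate.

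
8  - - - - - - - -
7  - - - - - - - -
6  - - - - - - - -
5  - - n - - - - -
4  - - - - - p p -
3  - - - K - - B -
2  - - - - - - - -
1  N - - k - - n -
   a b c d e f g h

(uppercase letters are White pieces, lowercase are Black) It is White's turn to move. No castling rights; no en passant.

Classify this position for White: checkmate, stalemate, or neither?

White to move; white king on d3.
In check: yes, from the black knight on c5.
King squares — c2: attacked by Kd1; d2: attacked by Kd1; e2: attacked by Kd1; c3: available; e3: attacked by Pf4; c4: available; d4: available; e4: attacked by Nc5.
Legal moves for White: Kd4, Kc4, Kc3.
White is in check but has 3 legal moves → neither.

neither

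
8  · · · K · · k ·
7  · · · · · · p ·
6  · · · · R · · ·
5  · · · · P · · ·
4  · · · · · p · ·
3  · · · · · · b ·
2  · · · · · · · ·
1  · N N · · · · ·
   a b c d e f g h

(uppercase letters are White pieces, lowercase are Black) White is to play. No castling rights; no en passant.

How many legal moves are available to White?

White to move; king on d8.
In check: no.
Legal moves: Ke8, Kc8, Ke7, Kd7, Kc7, Re8+, Re7, Rh6, Rg6, Rf6, Rd6, Rc6, Rb6, Ra6, Nd3, Nb3, Ne2, Na2, Nc3, Na3, Nd2.
Count: 21.

21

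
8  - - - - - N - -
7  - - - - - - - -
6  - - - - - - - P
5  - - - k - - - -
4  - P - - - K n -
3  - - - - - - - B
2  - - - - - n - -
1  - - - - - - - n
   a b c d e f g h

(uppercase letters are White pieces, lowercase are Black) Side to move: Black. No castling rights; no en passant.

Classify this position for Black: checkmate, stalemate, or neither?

neither

Black to move; black king on d5.
In check: no.
Legal moves for Black: Kd6, Kc6, Kd4, Kc4, Nxh6, Nf6, Ne5, Ne3, Nh2, Ne4, Nxh3+, Nd3+, Nd1, Ng3.
Black has 14 legal moves and is not in check → neither.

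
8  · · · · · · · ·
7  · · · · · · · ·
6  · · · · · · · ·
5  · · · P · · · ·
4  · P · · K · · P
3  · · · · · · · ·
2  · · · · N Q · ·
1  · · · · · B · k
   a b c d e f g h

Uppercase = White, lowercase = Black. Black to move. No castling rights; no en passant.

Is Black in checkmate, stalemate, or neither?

stalemate

Black to move; black king on h1.
In check: no.
King squares — g1: attacked by Ne2; g2: attacked by Bf1; h2: attacked by Qf2.
Legal moves for Black: none.
Not in check and no legal moves → stalemate.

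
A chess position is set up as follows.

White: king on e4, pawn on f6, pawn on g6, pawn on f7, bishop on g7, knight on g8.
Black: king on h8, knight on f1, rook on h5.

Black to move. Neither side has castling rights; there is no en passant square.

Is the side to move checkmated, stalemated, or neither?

checkmate

Black to move; black king on h8.
In check: yes, from the white bishop on g7.
King squares — g7: attacked by Pf6; h7: attacked by Pg6; g8: attacked by Pf7.
Legal moves for Black: none.
In check with no legal moves → checkmate.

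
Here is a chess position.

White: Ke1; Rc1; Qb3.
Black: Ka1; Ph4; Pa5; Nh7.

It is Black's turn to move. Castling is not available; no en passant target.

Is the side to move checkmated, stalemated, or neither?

Black to move; black king on a1.
In check: yes, from the white rook on c1.
King squares — b1: attacked by Rc1; a2: attacked by Qb3; b2: attacked by Qb3.
Legal moves for Black: none.
In check with no legal moves → checkmate.

checkmate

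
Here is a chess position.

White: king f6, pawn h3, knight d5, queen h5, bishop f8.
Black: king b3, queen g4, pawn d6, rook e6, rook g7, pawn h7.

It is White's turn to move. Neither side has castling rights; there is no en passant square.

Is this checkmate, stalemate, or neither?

White to move; white king on f6.
In check: yes, from the black rook on e6.
King squares — e5: attacked by Pd6; f5: attacked by Qg4; g5: attacked by Qg4; e6: attacked by Qg4; g6: attacked by Qg4; e7: attacked by Re6; f7: attacked by Rg7; g7: attacked by Qg4.
Legal moves for White: none.
In check with no legal moves → checkmate.

checkmate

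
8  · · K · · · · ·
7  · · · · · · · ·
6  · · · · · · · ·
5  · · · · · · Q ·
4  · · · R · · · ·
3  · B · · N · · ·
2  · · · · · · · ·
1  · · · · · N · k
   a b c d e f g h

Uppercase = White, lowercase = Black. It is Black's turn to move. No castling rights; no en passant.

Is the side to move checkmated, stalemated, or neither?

Black to move; black king on h1.
In check: no.
King squares — g1: attacked by Qg5; g2: attacked by Ne3; h2: attacked by Nf1.
Legal moves for Black: none.
Not in check and no legal moves → stalemate.

stalemate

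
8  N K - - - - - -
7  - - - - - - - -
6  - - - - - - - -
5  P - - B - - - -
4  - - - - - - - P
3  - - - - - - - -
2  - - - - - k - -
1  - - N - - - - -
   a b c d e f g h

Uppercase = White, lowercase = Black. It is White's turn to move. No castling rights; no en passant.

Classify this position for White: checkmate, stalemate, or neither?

White to move; white king on b8.
In check: no.
Legal moves for White include: Kc8, Kc7, Kb7, Ka7, Nc7, Nb6, Bg8, Bf7, Bb7, Be6, Bc6, Be4, Bc4, Bf3, Bb3, Bg2, Ba2, Bh1, ... (list truncated; more exist).
White has legal moves and is not in check → neither.

neither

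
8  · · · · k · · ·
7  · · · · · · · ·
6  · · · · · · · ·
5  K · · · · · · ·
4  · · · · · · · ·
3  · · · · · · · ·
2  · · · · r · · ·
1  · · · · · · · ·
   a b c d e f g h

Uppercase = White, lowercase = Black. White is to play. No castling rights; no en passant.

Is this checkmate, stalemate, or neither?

White to move; white king on a5.
In check: no.
Legal moves for White: Kb6, Ka6, Kb5, Kb4, Ka4.
White has 5 legal moves and is not in check → neither.

neither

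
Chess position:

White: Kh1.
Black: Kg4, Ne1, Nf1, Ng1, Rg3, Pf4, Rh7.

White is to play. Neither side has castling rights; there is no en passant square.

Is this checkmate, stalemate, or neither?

checkmate

White to move; white king on h1.
In check: yes, from the black rook on h7.
King squares — g1: attacked by Rg3; g2: attacked by Ne1; h2: attacked by Nf1.
Legal moves for White: none.
In check with no legal moves → checkmate.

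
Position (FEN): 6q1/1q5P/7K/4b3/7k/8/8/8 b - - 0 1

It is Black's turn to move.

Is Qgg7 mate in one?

After Qgg7: white king on h6; in check: yes, from the black queen on g7.
King squares — g5: attacked by Kh4; h5: attacked by Kh4; g6: attacked by Qg7; g7: attacked by Be5; h7: own pawn.
White has no legal moves → checkmate.

yes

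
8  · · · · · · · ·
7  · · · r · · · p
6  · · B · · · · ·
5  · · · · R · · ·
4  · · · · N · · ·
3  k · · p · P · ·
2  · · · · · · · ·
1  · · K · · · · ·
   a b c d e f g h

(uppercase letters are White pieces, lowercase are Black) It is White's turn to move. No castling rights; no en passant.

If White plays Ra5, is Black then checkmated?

no

After Ra5: black king on a3; in check: yes, from the white rook on a5.
Black has 2 legal replies: Kb4, Kb3.
In check but a legal move exists → not checkmate.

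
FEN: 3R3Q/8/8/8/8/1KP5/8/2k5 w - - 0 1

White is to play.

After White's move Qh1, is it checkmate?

After Qh1: black king on c1; in check: yes, from the white queen on h1.
King squares — b1: attacked by Qh1; d1: attacked by Qh1; b2: attacked by Kb3; c2: attacked by Kb3; d2: attacked by Rd8.
Black has no legal moves → checkmate.

yes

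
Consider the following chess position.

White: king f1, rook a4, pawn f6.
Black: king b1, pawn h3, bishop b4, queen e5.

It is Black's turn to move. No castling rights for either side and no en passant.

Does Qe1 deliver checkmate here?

yes

After Qe1: white king on f1; in check: yes, from the black queen on e1.
King squares — e1: attacked by Bb4; g1: attacked by Qe1; e2: attacked by Qe1; f2: attacked by Qe1; g2: attacked by Ph3.
White has no legal moves → checkmate.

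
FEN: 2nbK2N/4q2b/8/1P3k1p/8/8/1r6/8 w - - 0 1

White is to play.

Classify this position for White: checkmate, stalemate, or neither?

checkmate

White to move; white king on e8.
In check: yes, from the black queen on e7.
King squares — d7: attacked by Qe7; e7: attacked by Nc8; f7: attacked by Qe7; d8: attacked by Qe7; f8: attacked by Qe7.
Legal moves for White: none.
In check with no legal moves → checkmate.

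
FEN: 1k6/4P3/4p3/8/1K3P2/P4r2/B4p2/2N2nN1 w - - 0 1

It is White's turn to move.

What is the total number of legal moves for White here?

White to move; king on b4.
In check: no.
Legal moves: Kc5, Kb5, Ka5, Kc4, Ka4, Bxe6, Bd5, Bc4, Bb3, Bb1, Nh3, Nxf3, Nge2, Nd3, Nb3, Nce2, e8=Q+, e8=R+, e8=B, e8=N, f5, a4.
Count: 22.

22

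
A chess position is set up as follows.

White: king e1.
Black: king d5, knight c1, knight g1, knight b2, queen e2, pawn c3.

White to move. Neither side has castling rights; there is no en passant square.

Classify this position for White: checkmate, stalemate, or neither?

checkmate

White to move; white king on e1.
In check: yes, from the black queen on e2.
King squares — d1: attacked by Nb2; f1: attacked by Qe2; d2: attacked by Qe2; e2: attacked by Nc1; f2: attacked by Qe2.
Legal moves for White: none.
In check with no legal moves → checkmate.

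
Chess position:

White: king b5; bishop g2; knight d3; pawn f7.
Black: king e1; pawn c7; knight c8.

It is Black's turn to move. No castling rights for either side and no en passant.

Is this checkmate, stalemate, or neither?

neither

Black to move; black king on e1.
In check: yes, from the white knight on d3.
Legal moves for Black: Ke2, Kd2, Kd1.
Black is in check but has 3 legal moves → neither.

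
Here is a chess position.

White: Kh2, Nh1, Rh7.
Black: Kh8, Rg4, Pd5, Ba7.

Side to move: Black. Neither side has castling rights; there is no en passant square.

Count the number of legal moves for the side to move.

2

Black to move; king on h8.
In check: yes, from the white rook on h7.
Legal moves: Kg8, Kxh7.
Count: 2.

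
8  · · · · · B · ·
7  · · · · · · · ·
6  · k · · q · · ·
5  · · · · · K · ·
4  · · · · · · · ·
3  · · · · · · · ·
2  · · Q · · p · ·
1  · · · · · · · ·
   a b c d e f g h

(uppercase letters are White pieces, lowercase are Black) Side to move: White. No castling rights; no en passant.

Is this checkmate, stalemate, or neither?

White to move; white king on f5.
In check: yes, from the black queen on e6.
King squares — e4: attacked by Qe6; f4: available; g4: attacked by Qe6; e5: attacked by Qe6; g5: available; e6: available; f6: attacked by Qe6; g6: attacked by Qe6.
Legal moves for White: Kxe6, Kg5, Kf4.
White is in check but has 3 legal moves → neither.

neither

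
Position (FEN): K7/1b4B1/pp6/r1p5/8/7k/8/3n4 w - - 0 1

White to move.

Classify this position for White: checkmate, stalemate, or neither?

White to move; white king on a8.
In check: yes, from the black bishop on b7.
Legal moves for White: Kb8, Kxb7, Ka7.
White is in check but has 3 legal moves → neither.

neither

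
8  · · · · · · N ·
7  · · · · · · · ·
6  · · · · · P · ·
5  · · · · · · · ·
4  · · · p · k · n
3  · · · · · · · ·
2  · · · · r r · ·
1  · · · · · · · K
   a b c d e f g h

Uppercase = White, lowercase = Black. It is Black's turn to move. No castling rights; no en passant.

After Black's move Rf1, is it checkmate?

After Rf1: white king on h1; in check: yes, from the black rook on f1.
King squares — g1: attacked by Rf1; g2: attacked by Re2; h2: attacked by Re2.
White has no legal moves → checkmate.

yes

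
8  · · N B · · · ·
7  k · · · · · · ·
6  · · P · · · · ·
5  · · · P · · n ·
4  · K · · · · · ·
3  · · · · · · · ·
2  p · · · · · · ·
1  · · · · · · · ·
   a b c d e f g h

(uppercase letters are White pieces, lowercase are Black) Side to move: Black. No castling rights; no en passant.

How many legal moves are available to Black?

Black to move; king on a7.
In check: yes, from the white knight on c8.
Legal moves: Kb8, Ka8, Ka6.
Count: 3.

3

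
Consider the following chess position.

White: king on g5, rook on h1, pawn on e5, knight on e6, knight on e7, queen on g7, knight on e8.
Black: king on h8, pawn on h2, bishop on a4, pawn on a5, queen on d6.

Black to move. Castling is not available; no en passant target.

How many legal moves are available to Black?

0

Black to move; king on h8.
In check: yes, from the white queen on g7.
Legal moves: none.
Count: 0.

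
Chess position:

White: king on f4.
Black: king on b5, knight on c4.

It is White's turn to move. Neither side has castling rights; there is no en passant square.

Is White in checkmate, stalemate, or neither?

neither

White to move; white king on f4.
In check: no.
Legal moves for White: Kg5, Kf5, Kg4, Ke4, Kg3, Kf3.
White has 6 legal moves and is not in check → neither.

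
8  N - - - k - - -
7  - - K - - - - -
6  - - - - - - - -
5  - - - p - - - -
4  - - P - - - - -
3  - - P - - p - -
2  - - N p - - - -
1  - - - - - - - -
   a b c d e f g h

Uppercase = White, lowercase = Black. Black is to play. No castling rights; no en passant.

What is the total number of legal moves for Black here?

Black to move; king on e8.
In check: no.
Legal moves: Kf8, Kf7, Ke7, dxc4, d4, f2, d1=Q, d1=R, d1=B, d1=N.
Count: 10.

10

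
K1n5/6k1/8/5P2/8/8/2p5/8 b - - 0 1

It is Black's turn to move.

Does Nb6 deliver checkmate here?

After Nb6: white king on a8; in check: yes, from the black knight on b6.
White has 3 legal replies: Kb8, Kb7, Ka7.
In check but a legal move exists → not checkmate.

no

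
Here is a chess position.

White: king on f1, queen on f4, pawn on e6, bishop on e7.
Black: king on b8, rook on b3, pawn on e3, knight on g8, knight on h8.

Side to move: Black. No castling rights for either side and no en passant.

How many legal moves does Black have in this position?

Black to move; king on b8.
In check: yes, from the white queen on f4.
Legal moves: Kc8, Ka8, Kb7, Ka7.
Count: 4.

4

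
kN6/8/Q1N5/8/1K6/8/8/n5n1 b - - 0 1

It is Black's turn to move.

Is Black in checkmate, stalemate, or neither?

checkmate

Black to move; black king on a8.
In check: yes, from the white queen on a6.
King squares — a7: attacked by Qa6; b7: attacked by Qa6; b8: attacked by Nc6.
Legal moves for Black: none.
In check with no legal moves → checkmate.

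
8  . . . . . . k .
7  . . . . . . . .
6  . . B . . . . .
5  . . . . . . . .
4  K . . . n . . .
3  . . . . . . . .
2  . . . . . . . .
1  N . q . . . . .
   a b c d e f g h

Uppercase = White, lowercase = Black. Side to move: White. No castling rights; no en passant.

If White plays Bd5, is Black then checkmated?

no

After Bd5: black king on g8; in check: yes, from the white bishop on d5.
Black has 4 legal replies: Kh8, Kf8, Kh7, Kg7.
In check but a legal move exists → not checkmate.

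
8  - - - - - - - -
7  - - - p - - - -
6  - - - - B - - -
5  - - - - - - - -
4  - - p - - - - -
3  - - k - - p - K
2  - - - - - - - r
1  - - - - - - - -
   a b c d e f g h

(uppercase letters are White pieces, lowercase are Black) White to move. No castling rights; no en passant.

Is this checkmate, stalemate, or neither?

White to move; white king on h3.
In check: yes, from the black rook on h2.
Legal moves for White: Kg4, Kg3, Kxh2.
White is in check but has 3 legal moves → neither.

neither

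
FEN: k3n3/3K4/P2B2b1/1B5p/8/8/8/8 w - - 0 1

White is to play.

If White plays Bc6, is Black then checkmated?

After Bc6: black king on a8; in check: yes, from the white bishop on c6.
Black has 1 legal reply: Ka7.
In check but a legal move exists → not checkmate.

no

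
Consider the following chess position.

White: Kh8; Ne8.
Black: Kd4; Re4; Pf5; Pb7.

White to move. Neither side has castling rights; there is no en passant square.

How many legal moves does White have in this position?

White to move; king on h8.
In check: no.
Legal moves: Kg8, Kh7, Kg7, Ng7, Nc7, Nf6, Nd6.
Count: 7.

7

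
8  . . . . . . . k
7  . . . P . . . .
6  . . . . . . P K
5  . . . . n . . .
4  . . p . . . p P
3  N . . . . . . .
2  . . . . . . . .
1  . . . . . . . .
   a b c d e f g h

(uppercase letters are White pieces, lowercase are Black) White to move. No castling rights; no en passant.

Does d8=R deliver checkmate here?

yes

After d8=R: black king on h8; in check: yes, from the white rook on d8.
King squares — g7: attacked by Kh6; h7: attacked by Pg6; g8: attacked by Rd8.
Black has no legal moves → checkmate.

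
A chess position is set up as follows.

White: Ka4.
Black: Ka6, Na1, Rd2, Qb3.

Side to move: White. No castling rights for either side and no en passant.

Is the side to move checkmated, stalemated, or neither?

checkmate

White to move; white king on a4.
In check: yes, from the black queen on b3.
King squares — a3: attacked by Qb3; b3: attacked by Na1; b4: attacked by Qb3; a5: attacked by Ka6; b5: attacked by Qb3.
Legal moves for White: none.
In check with no legal moves → checkmate.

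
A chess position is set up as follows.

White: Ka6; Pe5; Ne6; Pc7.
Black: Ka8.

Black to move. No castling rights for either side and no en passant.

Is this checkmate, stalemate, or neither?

stalemate

Black to move; black king on a8.
In check: no.
King squares — a7: attacked by Ka6; b7: attacked by Ka6; b8: attacked by Pc7.
Legal moves for Black: none.
Not in check and no legal moves → stalemate.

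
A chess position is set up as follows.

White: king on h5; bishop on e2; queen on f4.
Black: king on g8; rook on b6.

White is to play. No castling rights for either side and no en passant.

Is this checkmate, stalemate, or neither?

neither

White to move; white king on h5.
In check: no.
Legal moves for White include: Kg5, Kh4, Kg4, Qf8+, Qb8+, Qf7+, Qc7, Qh6, Qf6, Qd6, Qg5+, Qf5, Qe5, Qh4, Qg4+, Qe4, Qd4, Qc4+, ... (list truncated; more exist).
White has legal moves and is not in check → neither.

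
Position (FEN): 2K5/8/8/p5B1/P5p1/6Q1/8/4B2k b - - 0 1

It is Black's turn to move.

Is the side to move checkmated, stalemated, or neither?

stalemate

Black to move; black king on h1.
In check: no.
King squares — g1: attacked by Qg3; g2: attacked by Qg3; h2: attacked by Qg3.
Legal moves for Black: none.
Not in check and no legal moves → stalemate.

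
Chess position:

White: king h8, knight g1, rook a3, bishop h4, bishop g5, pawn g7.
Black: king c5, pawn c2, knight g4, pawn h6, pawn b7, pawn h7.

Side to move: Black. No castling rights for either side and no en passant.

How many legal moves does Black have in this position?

21

Black to move; king on c5.
In check: no.
Legal moves: Kd6, Kc6, Kb6, Kd5, Kb5, Kd4, Kc4, Kb4, Nf6, Ne5, Ne3, Nh2, Nf2, hxg5, b6, h5, c1=Q, c1=R, c1=B, c1=N, b5.
Count: 21.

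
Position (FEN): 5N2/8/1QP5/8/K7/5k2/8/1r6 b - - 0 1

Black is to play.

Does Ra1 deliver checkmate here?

After Ra1: white king on a4; in check: yes, from the black rook on a1.
White has 3 legal replies: Kb5, Kb4, Kb3.
In check but a legal move exists → not checkmate.

no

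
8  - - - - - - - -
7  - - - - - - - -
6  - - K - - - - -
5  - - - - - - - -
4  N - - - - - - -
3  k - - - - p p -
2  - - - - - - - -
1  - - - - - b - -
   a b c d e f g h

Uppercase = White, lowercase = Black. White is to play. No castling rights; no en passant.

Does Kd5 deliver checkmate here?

no

After Kd5: black king on a3; in check: no.
Black is not in check, so this cannot be checkmate.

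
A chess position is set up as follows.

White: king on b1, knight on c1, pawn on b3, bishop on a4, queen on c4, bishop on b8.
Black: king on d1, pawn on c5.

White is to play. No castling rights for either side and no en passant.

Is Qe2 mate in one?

yes

After Qe2: black king on d1; in check: yes, from the white queen on e2.
King squares — c1: attacked by Kb1; e1: attacked by Qe2; c2: attacked by Kb1; d2: attacked by Qe2; e2: attacked by Nc1.
Black has no legal moves → checkmate.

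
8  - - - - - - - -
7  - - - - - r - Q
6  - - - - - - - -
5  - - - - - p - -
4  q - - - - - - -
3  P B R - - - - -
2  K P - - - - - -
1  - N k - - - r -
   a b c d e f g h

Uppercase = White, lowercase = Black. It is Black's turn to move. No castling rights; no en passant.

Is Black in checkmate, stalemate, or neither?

checkmate

Black to move; black king on c1.
In check: yes, from the white rook on c3.
King squares — b1: attacked by Ka2; d1: attacked by Bb3; b2: attacked by Ka2; c2: attacked by Bb3; d2: attacked by Nb1.
Legal moves for Black: none.
In check with no legal moves → checkmate.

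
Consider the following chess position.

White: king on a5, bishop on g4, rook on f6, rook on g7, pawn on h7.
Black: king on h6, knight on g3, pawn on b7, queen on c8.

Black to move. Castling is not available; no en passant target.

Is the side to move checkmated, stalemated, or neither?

Black to move; black king on h6.
In check: yes, from the white rook on f6.
King squares — g5: attacked by Rg7; h5: attacked by Bg4; g6: attacked by Rf6; g7: available; h7: attacked by Rg7.
Legal moves for Black: Kxg7.
Black is in check but has 1 legal move → neither.

neither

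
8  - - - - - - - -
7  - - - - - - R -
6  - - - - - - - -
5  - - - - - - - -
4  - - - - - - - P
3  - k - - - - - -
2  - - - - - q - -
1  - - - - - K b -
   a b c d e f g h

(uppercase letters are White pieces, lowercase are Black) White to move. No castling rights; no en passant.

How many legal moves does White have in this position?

White to move; king on f1.
In check: yes, from the black queen on f2.
Legal moves: none.
Count: 0.

0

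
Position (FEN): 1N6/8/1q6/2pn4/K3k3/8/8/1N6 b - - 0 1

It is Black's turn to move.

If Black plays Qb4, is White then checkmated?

After Qb4: white king on a4; in check: yes, from the black queen on b4.
King squares — a3: attacked by Qb4; b3: attacked by Qb4; b4: attacked by Pc5; a5: attacked by Qb4; b5: attacked by Qb4.
White has no legal moves → checkmate.

yes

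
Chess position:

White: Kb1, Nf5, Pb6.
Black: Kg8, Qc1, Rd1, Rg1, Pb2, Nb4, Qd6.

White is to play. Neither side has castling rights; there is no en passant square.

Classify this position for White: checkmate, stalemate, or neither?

White to move; white king on b1.
In check: yes, from the black queen on c1.
King squares — a1: attacked by Qc1; c1: attacked by Rd1; a2: attacked by Nb4; b2: attacked by Qc1; c2: attacked by Qc1.
Legal moves for White: none.
In check with no legal moves → checkmate.

checkmate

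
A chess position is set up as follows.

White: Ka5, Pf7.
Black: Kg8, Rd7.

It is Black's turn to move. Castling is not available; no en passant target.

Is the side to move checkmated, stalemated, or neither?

Black to move; black king on g8.
In check: yes, from the white pawn on f7.
King squares — f7: available; g7: available; h7: available; f8: available; h8: available.
Legal moves for Black: Kh8, Kf8, Kh7, Kg7, Kxf7, Rxf7.
Black is in check but has 6 legal moves → neither.

neither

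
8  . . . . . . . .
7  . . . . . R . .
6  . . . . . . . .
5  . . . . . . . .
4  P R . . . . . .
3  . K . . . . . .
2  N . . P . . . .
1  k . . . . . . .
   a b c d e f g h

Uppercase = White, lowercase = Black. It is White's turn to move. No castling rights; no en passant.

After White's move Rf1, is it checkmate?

yes

After Rf1: black king on a1; in check: yes, from the white rook on f1.
King squares — b1: attacked by Rf1; a2: attacked by Kb3; b2: attacked by Kb3.
Black has no legal moves → checkmate.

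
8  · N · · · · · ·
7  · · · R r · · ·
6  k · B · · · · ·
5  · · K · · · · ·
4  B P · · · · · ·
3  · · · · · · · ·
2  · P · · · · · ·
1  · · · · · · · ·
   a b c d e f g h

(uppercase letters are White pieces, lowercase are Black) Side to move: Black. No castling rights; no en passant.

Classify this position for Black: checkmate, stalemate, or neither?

Black to move; black king on a6.
In check: yes, from the white knight on b8.
King squares — a5: attacked by Pb4; b5: attacked by Ba4; b6: attacked by Kc5; a7: attacked by Rd7; b7: attacked by Bc6.
Legal moves for Black: none.
In check with no legal moves → checkmate.

checkmate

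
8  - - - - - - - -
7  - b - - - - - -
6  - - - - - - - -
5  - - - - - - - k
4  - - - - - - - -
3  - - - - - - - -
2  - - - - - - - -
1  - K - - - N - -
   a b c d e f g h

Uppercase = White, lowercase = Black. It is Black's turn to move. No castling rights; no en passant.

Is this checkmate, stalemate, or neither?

neither

Black to move; black king on h5.
In check: no.
Legal moves for Black: Bc8, Ba8, Bc6, Ba6, Bd5, Be4+, Bf3, Bg2, Bh1, Kh6, Kg6, Kg5, Kh4, Kg4.
Black has 14 legal moves and is not in check → neither.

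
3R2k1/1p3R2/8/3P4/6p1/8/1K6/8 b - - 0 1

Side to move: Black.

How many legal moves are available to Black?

Black to move; king on g8.
In check: yes, from the white rook on d8.
Legal moves: Kxf7.
Count: 1.

1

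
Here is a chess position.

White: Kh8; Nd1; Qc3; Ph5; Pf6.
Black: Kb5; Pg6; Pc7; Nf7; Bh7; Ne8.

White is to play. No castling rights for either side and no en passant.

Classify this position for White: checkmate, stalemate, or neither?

neither

White to move; white king on h8.
In check: yes, from the black knight on f7.
Legal moves for White: Kxh7.
White is in check but has 1 legal move → neither.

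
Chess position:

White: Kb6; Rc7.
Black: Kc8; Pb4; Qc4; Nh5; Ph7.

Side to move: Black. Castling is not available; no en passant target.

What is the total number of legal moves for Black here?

Black to move; king on c8.
In check: yes, from the white rook on c7.
Legal moves: Kd8, Kb8, Qxc7+.
Count: 3.

3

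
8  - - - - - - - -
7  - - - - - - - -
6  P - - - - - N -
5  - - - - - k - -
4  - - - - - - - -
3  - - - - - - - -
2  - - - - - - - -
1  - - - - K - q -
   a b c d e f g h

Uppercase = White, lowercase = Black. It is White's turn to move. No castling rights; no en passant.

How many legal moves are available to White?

2

White to move; king on e1.
In check: yes, from the black queen on g1.
Legal moves: Ke2, Kd2.
Count: 2.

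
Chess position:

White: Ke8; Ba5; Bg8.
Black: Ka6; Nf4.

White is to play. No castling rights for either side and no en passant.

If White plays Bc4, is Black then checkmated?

After Bc4: black king on a6; in check: yes, from the white bishop on c4.
Black has 3 legal replies: Kb7, Ka7, Kxa5.
In check but a legal move exists → not checkmate.

no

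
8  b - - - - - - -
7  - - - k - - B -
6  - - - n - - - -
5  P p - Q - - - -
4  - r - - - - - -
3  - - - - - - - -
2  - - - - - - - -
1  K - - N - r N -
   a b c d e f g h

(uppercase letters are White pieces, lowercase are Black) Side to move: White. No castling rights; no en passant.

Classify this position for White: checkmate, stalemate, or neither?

White to move; white king on a1.
In check: no.
Legal moves for White include: Bh8, Bf8, Bh6, Bf6, Be5, Bd4, Bc3, Bb2, Qg8, Qxa8, Qf7+, Qb7+, Qe6+, Qxd6+, Qc6+, Qh5, Qg5, Qf5+, ... (list truncated; more exist).
White has legal moves and is not in check → neither.

neither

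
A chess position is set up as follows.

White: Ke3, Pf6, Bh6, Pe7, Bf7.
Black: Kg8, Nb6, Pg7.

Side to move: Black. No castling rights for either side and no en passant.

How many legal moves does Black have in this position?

Black to move; king on g8.
In check: yes, from the white bishop on f7.
Legal moves: Kh8, Kh7, Kxf7.
Count: 3.

3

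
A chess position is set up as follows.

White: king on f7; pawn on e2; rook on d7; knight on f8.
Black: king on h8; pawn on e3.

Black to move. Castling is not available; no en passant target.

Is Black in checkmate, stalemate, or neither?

Black to move; black king on h8.
In check: no.
King squares — g7: attacked by Kf7; h7: attacked by Nf8; g8: attacked by Kf7.
Legal moves for Black: none.
Not in check and no legal moves → stalemate.

stalemate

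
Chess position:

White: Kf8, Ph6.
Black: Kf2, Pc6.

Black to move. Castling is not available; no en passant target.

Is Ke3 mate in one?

After Ke3: white king on f8; in check: no.
White is not in check, so this cannot be checkmate.

no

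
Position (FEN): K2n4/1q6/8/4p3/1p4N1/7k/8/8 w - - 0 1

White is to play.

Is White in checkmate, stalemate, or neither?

checkmate

White to move; white king on a8.
In check: yes, from the black queen on b7.
King squares — a7: attacked by Qb7; b7: attacked by Nd8; b8: attacked by Qb7.
Legal moves for White: none.
In check with no legal moves → checkmate.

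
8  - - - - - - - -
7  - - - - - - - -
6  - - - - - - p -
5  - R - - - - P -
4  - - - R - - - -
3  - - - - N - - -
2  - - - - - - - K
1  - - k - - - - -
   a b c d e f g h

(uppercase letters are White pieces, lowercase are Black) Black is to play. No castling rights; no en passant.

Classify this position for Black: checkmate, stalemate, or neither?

Black to move; black king on c1.
In check: no.
King squares — b1: attacked by Rb5; d1: attacked by Ne3; b2: attacked by Rb5; c2: attacked by Ne3; d2: attacked by Rd4.
Legal moves for Black: none.
Not in check and no legal moves → stalemate.

stalemate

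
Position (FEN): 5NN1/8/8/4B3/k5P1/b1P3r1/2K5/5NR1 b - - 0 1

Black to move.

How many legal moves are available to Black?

17

Black to move; king on a4.
In check: no.
Legal moves: Kb5, Ka5, Rxg4, Rh3, Rf3, Re3, Rd3, Rxc3+, Rg2+, Rxg1, Bxf8, Be7, Bd6, Bc5, Bb4, Bb2, Bc1.
Count: 17.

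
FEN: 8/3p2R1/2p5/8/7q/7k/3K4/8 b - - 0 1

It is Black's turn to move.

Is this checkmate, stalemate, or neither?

neither

Black to move; black king on h3.
In check: no.
Legal moves for Black include: Qh8, Qd8, Qh7, Qe7, Qh6+, Qf6, Qh5, Qg5+, Qg4, Qf4+, Qe4, Qd4+, Qc4, Qb4+, Qa4, Qg3, Qf2+, Qe1+, ... (list truncated; more exist).
Black has legal moves and is not in check → neither.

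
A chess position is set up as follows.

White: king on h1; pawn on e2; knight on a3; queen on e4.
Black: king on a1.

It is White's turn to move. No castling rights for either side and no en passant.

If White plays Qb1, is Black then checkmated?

yes

After Qb1: black king on a1; in check: yes, from the white queen on b1.
King squares — b1: attacked by Na3; a2: attacked by Qb1; b2: attacked by Qb1.
Black has no legal moves → checkmate.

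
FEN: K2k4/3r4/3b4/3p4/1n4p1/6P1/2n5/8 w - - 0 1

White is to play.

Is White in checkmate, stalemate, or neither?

stalemate

White to move; white king on a8.
In check: no.
King squares — a7: attacked by Rd7; b7: attacked by Rd7; b8: attacked by Bd6.
Legal moves for White: none.
Not in check and no legal moves → stalemate.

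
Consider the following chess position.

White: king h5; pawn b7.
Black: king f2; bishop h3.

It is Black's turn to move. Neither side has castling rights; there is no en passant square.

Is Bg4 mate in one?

no

After Bg4: white king on h5; in check: yes, from the black bishop on g4.
White has 5 legal replies: Kh6, Kg6, Kg5, Kh4, Kxg4.
In check but a legal move exists → not checkmate.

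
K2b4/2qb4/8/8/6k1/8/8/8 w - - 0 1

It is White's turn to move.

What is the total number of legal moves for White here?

0

White to move; king on a8.
In check: no.
Legal moves: none.
Count: 0.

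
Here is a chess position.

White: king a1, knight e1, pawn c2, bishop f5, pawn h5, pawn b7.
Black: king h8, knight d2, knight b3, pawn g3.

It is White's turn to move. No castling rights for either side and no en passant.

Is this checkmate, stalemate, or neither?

White to move; white king on a1.
In check: yes, from the black knight on b3.
King squares — b1: attacked by Nd2; a2: available; b2: available.
Legal moves for White: Kb2, Ka2, cxb3.
White is in check but has 3 legal moves → neither.

neither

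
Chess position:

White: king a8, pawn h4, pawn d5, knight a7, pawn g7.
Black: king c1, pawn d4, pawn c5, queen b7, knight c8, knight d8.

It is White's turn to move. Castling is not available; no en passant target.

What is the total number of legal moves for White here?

White to move; king on a8.
In check: yes, from the black queen on b7.
Legal moves: none.
Count: 0.

0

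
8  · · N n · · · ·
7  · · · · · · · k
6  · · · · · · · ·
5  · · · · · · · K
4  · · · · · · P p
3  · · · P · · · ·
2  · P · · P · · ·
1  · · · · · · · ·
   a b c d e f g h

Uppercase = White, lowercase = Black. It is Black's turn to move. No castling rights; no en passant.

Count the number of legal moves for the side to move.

8

Black to move; king on h7.
In check: no.
Legal moves: Nf7, Nb7, Ne6, Nc6, Kh8, Kg8, Kg7, h3.
Count: 8.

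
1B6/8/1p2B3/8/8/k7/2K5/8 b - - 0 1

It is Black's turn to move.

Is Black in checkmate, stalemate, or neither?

Black to move; black king on a3.
In check: no.
Legal moves for Black: Kb4, Ka4, b5.
Black has 3 legal moves and is not in check → neither.

neither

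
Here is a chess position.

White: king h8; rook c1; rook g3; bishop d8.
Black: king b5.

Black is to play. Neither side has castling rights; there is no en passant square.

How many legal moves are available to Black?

Black to move; king on b5.
In check: no.
Legal moves: Ka6, Kb4, Ka4.
Count: 3.

3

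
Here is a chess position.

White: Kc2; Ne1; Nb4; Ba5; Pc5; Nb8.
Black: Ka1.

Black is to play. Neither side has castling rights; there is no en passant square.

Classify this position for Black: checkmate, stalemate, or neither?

Black to move; black king on a1.
In check: no.
King squares — b1: attacked by Kc2; a2: attacked by Nb4; b2: attacked by Kc2.
Legal moves for Black: none.
Not in check and no legal moves → stalemate.

stalemate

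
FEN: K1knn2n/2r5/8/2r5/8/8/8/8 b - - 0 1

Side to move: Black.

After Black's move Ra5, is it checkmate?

After Ra5: white king on a8; in check: yes, from the black rook on a5.
King squares — a7: attacked by Ra5; b7: attacked by Rc7; b8: attacked by Kc8.
White has no legal moves → checkmate.

yes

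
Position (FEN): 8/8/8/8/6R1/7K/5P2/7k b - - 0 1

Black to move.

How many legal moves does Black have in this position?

Black to move; king on h1.
In check: no.
Legal moves: none.
Count: 0.

0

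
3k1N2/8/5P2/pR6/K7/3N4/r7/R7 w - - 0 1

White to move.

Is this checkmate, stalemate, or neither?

neither

White to move; white king on a4.
In check: yes, from the black rook on a2.
Legal moves for White: Kb3, Rxa2.
White is in check but has 2 legal moves → neither.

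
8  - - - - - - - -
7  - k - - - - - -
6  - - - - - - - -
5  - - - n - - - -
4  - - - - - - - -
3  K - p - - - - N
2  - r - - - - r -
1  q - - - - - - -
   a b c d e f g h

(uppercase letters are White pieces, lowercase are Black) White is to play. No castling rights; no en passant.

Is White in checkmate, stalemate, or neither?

checkmate

White to move; white king on a3.
In check: yes, from the black queen on a1.
King squares — a2: attacked by Qa1; b2: attacked by Qa1; b3: attacked by Rb2; a4: attacked by Qa1; b4: attacked by Rb2.
Legal moves for White: none.
In check with no legal moves → checkmate.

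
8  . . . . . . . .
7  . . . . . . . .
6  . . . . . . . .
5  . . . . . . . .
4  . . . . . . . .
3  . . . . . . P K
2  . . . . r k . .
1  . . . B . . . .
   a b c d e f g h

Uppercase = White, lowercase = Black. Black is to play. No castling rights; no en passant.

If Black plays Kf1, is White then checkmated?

no

After Kf1: white king on h3; in check: no.
White is not in check, so this cannot be checkmate.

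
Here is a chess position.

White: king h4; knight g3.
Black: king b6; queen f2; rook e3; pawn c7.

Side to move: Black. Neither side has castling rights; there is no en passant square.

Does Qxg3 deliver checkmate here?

After Qxg3: white king on h4; in check: yes, from the black queen on g3.
White has 1 legal reply: Kh5.
In check but a legal move exists → not checkmate.

no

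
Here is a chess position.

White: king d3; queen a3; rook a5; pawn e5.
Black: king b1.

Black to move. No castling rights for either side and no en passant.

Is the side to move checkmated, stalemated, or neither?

stalemate

Black to move; black king on b1.
In check: no.
King squares — a1: attacked by Qa3; c1: attacked by Qa3; a2: attacked by Qa3; b2: attacked by Qa3; c2: attacked by Kd3.
Legal moves for Black: none.
Not in check and no legal moves → stalemate.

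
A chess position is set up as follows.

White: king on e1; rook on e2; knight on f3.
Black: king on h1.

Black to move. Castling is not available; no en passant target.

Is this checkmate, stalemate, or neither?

Black to move; black king on h1.
In check: no.
King squares — g1: attacked by Nf3; g2: attacked by Re2; h2: attacked by Re2.
Legal moves for Black: none.
Not in check and no legal moves → stalemate.

stalemate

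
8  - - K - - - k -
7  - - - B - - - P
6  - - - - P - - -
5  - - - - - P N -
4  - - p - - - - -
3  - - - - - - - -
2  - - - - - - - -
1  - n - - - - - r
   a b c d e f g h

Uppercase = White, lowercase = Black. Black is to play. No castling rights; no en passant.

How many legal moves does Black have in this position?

Black to move; king on g8.
In check: yes, from the white pawn on h7.
Legal moves: Kh8, Kf8, Kg7, Rxh7.
Count: 4.

4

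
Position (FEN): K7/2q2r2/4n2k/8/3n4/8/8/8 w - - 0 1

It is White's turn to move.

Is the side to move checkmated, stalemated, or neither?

stalemate

White to move; white king on a8.
In check: no.
King squares — a7: attacked by Qc7; b7: attacked by Qc7; b8: attacked by Qc7.
Legal moves for White: none.
Not in check and no legal moves → stalemate.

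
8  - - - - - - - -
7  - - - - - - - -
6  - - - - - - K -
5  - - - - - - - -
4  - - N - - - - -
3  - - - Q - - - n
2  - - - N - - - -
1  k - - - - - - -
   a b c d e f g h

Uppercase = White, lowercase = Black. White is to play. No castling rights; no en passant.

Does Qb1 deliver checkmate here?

yes

After Qb1: black king on a1; in check: yes, from the white queen on b1.
King squares — b1: attacked by Nd2; a2: attacked by Qb1; b2: attacked by Qb1.
Black has no legal moves → checkmate.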